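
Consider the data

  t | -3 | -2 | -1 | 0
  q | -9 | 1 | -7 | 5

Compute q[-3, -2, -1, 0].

q[-3,-2] = (1 - (-9)) / (-2 - (-3)) = 10
q[-2,-1] = (-7 - 1) / (-1 - (-2)) = -8
q[-1,0] = (5 - (-7)) / (0 - (-1)) = 12
q[-3,-2,-1] = (-8 - 10) / (-1 - (-3)) = -9
q[-2,-1,0] = (12 - (-8)) / (0 - (-2)) = 10
q[-3,-2,-1,0] = (10 - (-9)) / (0 - (-3)) = 19/3

19/3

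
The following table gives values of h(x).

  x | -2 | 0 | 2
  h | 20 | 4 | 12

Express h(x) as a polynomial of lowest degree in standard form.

Build the Lagrange basis polynomials:
L_0(x) = x(x - 2) / [8] = (1/8)x^2 - (1/4)x
L_1(x) = (x + 2)(x - 2) / [-4] = -(1/4)x^2 + 1
L_2(x) = (x + 2)x / [8] = (1/8)x^2 + (1/4)x
h(x) = 20·L_0 + 4·L_1 + 12·L_2
  20·L_0(x) = (5/2)x^2 - 5x
  4·L_1(x) = -x^2 + 4
  12·L_2(x) = (3/2)x^2 + 3x
Adding term by term: 3x^2 - 2x + 4

h(x) = 3x^2 - 2x + 4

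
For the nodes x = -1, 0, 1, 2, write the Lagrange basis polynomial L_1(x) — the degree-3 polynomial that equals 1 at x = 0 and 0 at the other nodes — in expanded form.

L_1(x) = (1/2)x^3 - x^2 - (1/2)x + 1

L_1(x) = (x + 1)(x - 1)(x - 2) / [(1)·(-1)·(-2)]
       = (x^3 - 2x^2 - x + 2) / (2)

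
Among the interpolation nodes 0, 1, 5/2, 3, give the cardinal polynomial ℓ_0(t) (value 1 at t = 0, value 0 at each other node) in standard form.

ℓ_0(t) = (t - 1)(t - 5/2)(t - 3) / [(-1)·(-5/2)·(-3)]
       = (t^3 - (13/2)t^2 + 13t - 15/2) / (-15/2)

ℓ_0(t) = -(2/15)t^3 + (13/15)t^2 - (26/15)t + 1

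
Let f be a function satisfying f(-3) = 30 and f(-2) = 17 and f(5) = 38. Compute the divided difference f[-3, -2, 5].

f[-3,-2] = (17 - 30) / (-2 - (-3)) = -13
f[-2,5] = (38 - 17) / (5 - (-2)) = 3
f[-3,-2,5] = (3 - (-13)) / (5 - (-3)) = 2

2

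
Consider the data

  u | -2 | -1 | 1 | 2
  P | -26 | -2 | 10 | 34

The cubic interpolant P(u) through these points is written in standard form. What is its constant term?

4

Build the Lagrange basis polynomials:
L_0(u) = (u + 1)(u - 1)(u - 2) / [-12] = -(1/12)u^3 + (1/6)u^2 + (1/12)u - 1/6
L_1(u) = (u + 2)(u - 1)(u - 2) / [6] = (1/6)u^3 - (1/6)u^2 - (2/3)u + 2/3
L_2(u) = (u + 2)(u + 1)(u - 2) / [-6] = -(1/6)u^3 - (1/6)u^2 + (2/3)u + 2/3
L_3(u) = (u + 2)(u + 1)(u - 1) / [12] = (1/12)u^3 + (1/6)u^2 - (1/12)u - 1/6
P(u) = (-26)·L_0 + (-2)·L_1 + 10·L_2 + 34·L_3
Only the constant term is needed; take it from each L_i and combine:
(-26)·(-1/6) + (-2)·(2/3) + 10·(2/3) + 34·(-1/6) = 4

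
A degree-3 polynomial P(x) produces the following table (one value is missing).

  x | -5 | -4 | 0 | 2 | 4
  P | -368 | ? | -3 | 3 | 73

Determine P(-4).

-207

The 4 known values determine P uniquely (degree ≤ 3).
L_0(-4) = (-4)·(-6)·(-8)/[(-5)·(-7)·(-9)] = 64/105
L_1(-4) = (1)·(-6)·(-8)/[(5)·(-2)·(-4)] = 6/5
L_2(-4) = (1)·(-4)·(-8)/[(7)·(2)·(-2)] = -8/7
L_3(-4) = (1)·(-4)·(-6)/[(9)·(4)·(2)] = 1/3
Sum: (-368)·(64/105) + (-3)·(6/5) + 3·(-8/7) + 73·(1/3) = -207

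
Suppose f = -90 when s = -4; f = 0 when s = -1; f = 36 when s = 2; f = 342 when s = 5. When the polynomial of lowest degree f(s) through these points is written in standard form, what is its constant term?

2

Build the Lagrange basis polynomials:
L_0(s) = (s + 1)(s - 2)(s - 5) / [-162] = -(1/162)s^3 + (1/27)s^2 - (1/54)s - 5/81
L_1(s) = (s + 4)(s - 2)(s - 5) / [54] = (1/54)s^3 - (1/18)s^2 - (1/3)s + 20/27
L_2(s) = (s + 4)(s + 1)(s - 5) / [-54] = -(1/54)s^3 + (7/18)s + 10/27
L_3(s) = (s + 4)(s + 1)(s - 2) / [162] = (1/162)s^3 + (1/54)s^2 - (1/27)s - 4/81
f(s) = (-90)·L_0 + 0·L_1 + 36·L_2 + 342·L_3
Only the constant term is needed; take it from each L_i and combine:
(-90)·(-5/81) + 0·(20/27) + 36·(10/27) + 342·(-4/81) = 2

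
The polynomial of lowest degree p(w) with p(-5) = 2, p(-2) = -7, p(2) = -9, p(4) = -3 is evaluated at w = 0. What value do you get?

-1877/189

Evaluate each Lagrange basis at w = 0:
L_0(0) = (2)·(-2)·(-4)/[(-3)·(-7)·(-9)] = -16/189
L_1(0) = (5)·(-2)·(-4)/[(3)·(-4)·(-6)] = 5/9
L_2(0) = (5)·(2)·(-4)/[(7)·(4)·(-2)] = 5/7
L_3(0) = (5)·(2)·(-2)/[(9)·(6)·(2)] = -5/27
Sum: 2·(-16/189) + (-7)·(5/9) + (-9)·(5/7) + (-3)·(-5/27) = -1877/189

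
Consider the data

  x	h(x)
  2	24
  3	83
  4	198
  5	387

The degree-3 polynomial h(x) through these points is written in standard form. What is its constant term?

2

L_0(x) = (x - 3)(x - 4)(x - 5) / [-6] = -(1/6)x^3 + 2x^2 - (47/6)x + 10
L_1(x) = (x - 2)(x - 4)(x - 5) / [2] = (1/2)x^3 - (11/2)x^2 + 19x - 20
L_2(x) = (x - 2)(x - 3)(x - 5) / [-2] = -(1/2)x^3 + 5x^2 - (31/2)x + 15
L_3(x) = (x - 2)(x - 3)(x - 4) / [6] = (1/6)x^3 - (3/2)x^2 + (13/3)x - 4
h(x) = 24·L_0 + 83·L_1 + 198·L_2 + 387·L_3
Only the constant term is needed; take it from each L_i and combine:
24·(10) + 83·(-20) + 198·(15) + 387·(-4) = 2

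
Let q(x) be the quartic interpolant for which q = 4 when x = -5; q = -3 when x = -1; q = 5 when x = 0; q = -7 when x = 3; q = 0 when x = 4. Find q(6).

Evaluate each Lagrange basis at x = 6:
L_0(6) = (7)·(6)·(3)·(2)/[(-4)·(-5)·(-8)·(-9)] = 7/40
L_1(6) = (11)·(6)·(3)·(2)/[(4)·(-1)·(-4)·(-5)] = -99/20
L_2(6) = (11)·(7)·(3)·(2)/[(5)·(1)·(-3)·(-4)] = 77/10
L_3(6) = (11)·(7)·(6)·(2)/[(8)·(4)·(3)·(-1)] = -77/8
L_4(6) = (11)·(7)·(6)·(3)/[(9)·(5)·(4)·(1)] = 77/10
Sum: 4·(7/40) + (-3)·(-99/20) + 5·(77/10) + (-7)·(-77/8) + 0 = 4857/40

4857/40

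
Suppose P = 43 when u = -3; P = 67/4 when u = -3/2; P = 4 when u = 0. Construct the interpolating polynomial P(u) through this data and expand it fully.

P(u) = 3u^2 - 4u + 4

L_0(u) = (u + 3/2)u / [9/2] = (2/9)u^2 + (1/3)u
L_1(u) = (u + 3)u / [-9/4] = -(4/9)u^2 - (4/3)u
L_2(u) = (u + 3)(u + 3/2) / [9/2] = (2/9)u^2 + u + 1
P(u) = 43·L_0 + (67/4)·L_1 + 4·L_2
  43·L_0(u) = (86/9)u^2 + (43/3)u
  (67/4)·L_1(u) = -(67/9)u^2 - (67/3)u
  4·L_2(u) = (8/9)u^2 + 4u + 4
Adding term by term: 3u^2 - 4u + 4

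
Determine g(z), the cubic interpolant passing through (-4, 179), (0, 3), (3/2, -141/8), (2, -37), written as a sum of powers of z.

Build the Lagrange basis polynomials:
L_0(z) = z(z - 3/2)(z - 2) / [-132] = -(1/132)z^3 + (7/264)z^2 - (1/44)z
L_1(z) = (z + 4)(z - 3/2)(z - 2) / [12] = (1/12)z^3 + (1/24)z^2 - (11/12)z + 1
L_2(z) = (z + 4)z(z - 2) / [-33/8] = -(8/33)z^3 - (16/33)z^2 + (64/33)z
L_3(z) = (z + 4)z(z - 3/2) / [6] = (1/6)z^3 + (5/12)z^2 - z
g(z) = 179·L_0 + 3·L_1 + (-141/8)·L_2 + (-37)·L_3
  179·L_0(z) = -(179/132)z^3 + (1253/264)z^2 - (179/44)z
  3·L_1(z) = (1/4)z^3 + (1/8)z^2 - (11/4)z + 3
  (-141/8)·L_2(z) = (47/11)z^3 + (94/11)z^2 - (376/11)z
  (-37)·L_3(z) = -(37/6)z^3 - (185/12)z^2 + 37z
Adding term by term: -3z^3 - 2z^2 - 4z + 3

g(z) = -3z^3 - 2z^2 - 4z + 3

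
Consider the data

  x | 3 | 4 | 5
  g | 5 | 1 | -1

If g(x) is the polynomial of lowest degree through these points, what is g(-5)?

109

Evaluate each Lagrange basis at x = -5:
L_0(-5) = (-9)·(-10)/[(-1)·(-2)] = 45
L_1(-5) = (-8)·(-10)/[(1)·(-1)] = -80
L_2(-5) = (-8)·(-9)/[(2)·(1)] = 36
Sum: 5·(45) + 1·(-80) + (-1)·(36) = 109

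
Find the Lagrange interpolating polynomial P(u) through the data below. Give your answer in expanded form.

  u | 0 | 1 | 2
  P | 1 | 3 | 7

P(u) = u^2 + u + 1

L_0(u) = (u - 1)(u - 2) / [2] = (1/2)u^2 - (3/2)u + 1
L_1(u) = u(u - 2) / [-1] = -u^2 + 2u
L_2(u) = u(u - 1) / [2] = (1/2)u^2 - (1/2)u
P(u) = 1·L_0 + 3·L_1 + 7·L_2
  1·L_0(u) = (1/2)u^2 - (3/2)u + 1
  3·L_1(u) = -3u^2 + 6u
  7·L_2(u) = (7/2)u^2 - (7/2)u
Adding term by term: u^2 + u + 1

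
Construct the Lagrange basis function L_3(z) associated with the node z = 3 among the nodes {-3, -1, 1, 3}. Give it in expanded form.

L_3(z) = (z + 3)(z + 1)(z - 1) / [(6)·(4)·(2)]
       = (z^3 + 3z^2 - z - 3) / (48)

L_3(z) = (1/48)z^3 + (1/16)z^2 - (1/48)z - 1/16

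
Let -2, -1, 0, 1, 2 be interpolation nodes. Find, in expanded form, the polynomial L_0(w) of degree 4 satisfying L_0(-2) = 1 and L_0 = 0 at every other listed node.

L_0(w) = (w + 1)w(w - 1)(w - 2) / [(-1)·(-2)·(-3)·(-4)]
       = (w^4 - 2w^3 - w^2 + 2w) / (24)

L_0(w) = (1/24)w^4 - (1/12)w^3 - (1/24)w^2 + (1/12)w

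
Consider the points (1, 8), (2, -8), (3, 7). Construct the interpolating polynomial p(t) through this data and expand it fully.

p(t) = (31/2)t^2 - (125/2)t + 55

Newton's divided differences:
p[1,2] = (-8 - 8) / (2 - 1) = -16
p[2,3] = (7 - (-8)) / (3 - 2) = 15
p[1,2,3] = (15 - (-16)) / (3 - 1) = 31/2
p(t) = 8 + (-16)·(t - 1) + (31/2)·(t - 1)(t - 2)
Expanding: p(t) = (31/2)t^2 - (125/2)t + 55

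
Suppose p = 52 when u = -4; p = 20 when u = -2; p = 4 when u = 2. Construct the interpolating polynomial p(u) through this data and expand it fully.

Newton's divided differences:
p[-4,-2] = (20 - 52) / (-2 - (-4)) = -16
p[-2,2] = (4 - 20) / (2 - (-2)) = -4
p[-4,-2,2] = (-4 - (-16)) / (2 - (-4)) = 2
p(u) = 52 + (-16)·(u + 4) + 2·(u + 4)(u + 2)
Expanding: p(u) = 2u^2 - 4u + 4

p(u) = 2u^2 - 4u + 4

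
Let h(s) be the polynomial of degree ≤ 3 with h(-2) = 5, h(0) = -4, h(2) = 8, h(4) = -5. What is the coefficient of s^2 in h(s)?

L_0(s) = s(s - 2)(s - 4) / [-48] = -(1/48)s^3 + (1/8)s^2 - (1/6)s
L_1(s) = (s + 2)(s - 2)(s - 4) / [16] = (1/16)s^3 - (1/4)s^2 - (1/4)s + 1
L_2(s) = (s + 2)s(s - 4) / [-16] = -(1/16)s^3 + (1/8)s^2 + (1/2)s
L_3(s) = (s + 2)s(s - 2) / [48] = (1/48)s^3 - (1/12)s
h(s) = 5·L_0 + (-4)·L_1 + 8·L_2 + (-5)·L_3
Only the coefficient of s^2 is needed; take it from each L_i and combine:
5·(1/8) + (-4)·(-1/4) + 8·(1/8) + (-5)·(0) = 21/8

21/8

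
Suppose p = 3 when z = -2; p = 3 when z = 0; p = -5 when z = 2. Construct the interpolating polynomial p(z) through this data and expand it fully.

p(z) = -z^2 - 2z + 3

L_0(z) = z(z - 2) / [8] = (1/8)z^2 - (1/4)z
L_1(z) = (z + 2)(z - 2) / [-4] = -(1/4)z^2 + 1
L_2(z) = (z + 2)z / [8] = (1/8)z^2 + (1/4)z
p(z) = 3·L_0 + 3·L_1 + (-5)·L_2
  3·L_0(z) = (3/8)z^2 - (3/4)z
  3·L_1(z) = -(3/4)z^2 + 3
  (-5)·L_2(z) = -(5/8)z^2 - (5/4)z
Adding term by term: -z^2 - 2z + 3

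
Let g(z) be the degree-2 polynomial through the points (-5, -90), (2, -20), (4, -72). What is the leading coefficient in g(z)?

-4

The leading coefficient equals the top divided difference g[-5,2,4].
g[-5,2] = (-20 - (-90)) / (2 - (-5)) = 10
g[2,4] = (-72 - (-20)) / (4 - 2) = -26
g[-5,2,4] = (-26 - 10) / (4 - (-5)) = -4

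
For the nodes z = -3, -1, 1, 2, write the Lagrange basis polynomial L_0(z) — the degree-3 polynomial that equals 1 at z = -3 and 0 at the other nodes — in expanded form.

L_0(z) = -(1/40)z^3 + (1/20)z^2 + (1/40)z - 1/20

L_0(z) = (z + 1)(z - 1)(z - 2) / [(-2)·(-4)·(-5)]
       = (z^3 - 2z^2 - z + 2) / (-40)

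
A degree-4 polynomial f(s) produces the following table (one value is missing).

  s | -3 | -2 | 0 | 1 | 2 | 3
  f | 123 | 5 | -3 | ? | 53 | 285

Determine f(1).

-1

The 5 known values determine f uniquely (degree ≤ 4).
L_0(1) = (3)·(1)·(-1)·(-2)/[(-1)·(-3)·(-5)·(-6)] = 1/15
L_1(1) = (4)·(1)·(-1)·(-2)/[(1)·(-2)·(-4)·(-5)] = -1/5
L_2(1) = (4)·(3)·(-1)·(-2)/[(3)·(2)·(-2)·(-3)] = 2/3
L_3(1) = (4)·(3)·(1)·(-2)/[(5)·(4)·(2)·(-1)] = 3/5
L_4(1) = (4)·(3)·(1)·(-1)/[(6)·(5)·(3)·(1)] = -2/15
Sum: 123·(1/15) + 5·(-1/5) + (-3)·(2/3) + 53·(3/5) + 285·(-2/15) = -1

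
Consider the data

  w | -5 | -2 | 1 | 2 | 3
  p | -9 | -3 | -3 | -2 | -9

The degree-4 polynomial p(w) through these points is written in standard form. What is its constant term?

-11/2

Build the Lagrange basis polynomials:
L_0(w) = (w + 2)(w - 1)(w - 2)(w - 3) / [1008] = (1/1008)w^4 - (1/252)w^3 - (1/1008)w^2 + (1/63)w - 1/84
L_1(w) = (w + 5)(w - 1)(w - 2)(w - 3) / [-180] = -(1/180)w^4 + (1/180)w^3 + (19/180)w^2 - (49/180)w + 1/6
L_2(w) = (w + 5)(w + 2)(w - 2)(w - 3) / [36] = (1/36)w^4 + (1/18)w^3 - (19/36)w^2 - (2/9)w + 5/3
L_3(w) = (w + 5)(w + 2)(w - 1)(w - 3) / [-28] = -(1/28)w^4 - (3/28)w^3 + (15/28)w^2 + (19/28)w - 15/14
L_4(w) = (w + 5)(w + 2)(w - 1)(w - 2) / [80] = (1/80)w^4 + (1/20)w^3 - (9/80)w^2 - (1/5)w + 1/4
p(w) = (-9)·L_0 + (-3)·L_1 + (-3)·L_2 + (-2)·L_3 + (-9)·L_4
Only the constant term is needed; take it from each L_i and combine:
(-9)·(-1/84) + (-3)·(1/6) + (-3)·(5/3) + (-2)·(-15/14) + (-9)·(1/4) = -11/2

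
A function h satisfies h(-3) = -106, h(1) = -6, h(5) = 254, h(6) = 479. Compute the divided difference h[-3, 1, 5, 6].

h[-3,1] = (-6 - (-106)) / (1 - (-3)) = 25
h[1,5] = (254 - (-6)) / (5 - 1) = 65
h[5,6] = (479 - 254) / (6 - 5) = 225
h[-3,1,5] = (65 - 25) / (5 - (-3)) = 5
h[1,5,6] = (225 - 65) / (6 - 1) = 32
h[-3,1,5,6] = (32 - 5) / (6 - (-3)) = 3

3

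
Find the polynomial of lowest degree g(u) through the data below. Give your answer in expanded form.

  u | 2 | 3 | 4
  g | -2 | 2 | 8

g(u) = u^2 - u - 4

L_0(u) = (u - 3)(u - 4) / [2] = (1/2)u^2 - (7/2)u + 6
L_1(u) = (u - 2)(u - 4) / [-1] = -u^2 + 6u - 8
L_2(u) = (u - 2)(u - 3) / [2] = (1/2)u^2 - (5/2)u + 3
g(u) = (-2)·L_0 + 2·L_1 + 8·L_2
  (-2)·L_0(u) = -u^2 + 7u - 12
  2·L_1(u) = -2u^2 + 12u - 16
  8·L_2(u) = 4u^2 - 20u + 24
Adding term by term: u^2 - u - 4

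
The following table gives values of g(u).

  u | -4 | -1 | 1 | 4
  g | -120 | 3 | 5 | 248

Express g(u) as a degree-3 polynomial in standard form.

Build the Lagrange basis polynomials:
L_0(u) = (u + 1)(u - 1)(u - 4) / [-120] = -(1/120)u^3 + (1/30)u^2 + (1/120)u - 1/30
L_1(u) = (u + 4)(u - 1)(u - 4) / [30] = (1/30)u^3 - (1/30)u^2 - (8/15)u + 8/15
L_2(u) = (u + 4)(u + 1)(u - 4) / [-30] = -(1/30)u^3 - (1/30)u^2 + (8/15)u + 8/15
L_3(u) = (u + 4)(u + 1)(u - 1) / [120] = (1/120)u^3 + (1/30)u^2 - (1/120)u - 1/30
g(u) = (-120)·L_0 + 3·L_1 + 5·L_2 + 248·L_3
  (-120)·L_0(u) = u^3 - 4u^2 - u + 4
  3·L_1(u) = (1/10)u^3 - (1/10)u^2 - (8/5)u + 8/5
  5·L_2(u) = -(1/6)u^3 - (1/6)u^2 + (8/3)u + 8/3
  248·L_3(u) = (31/15)u^3 + (124/15)u^2 - (31/15)u - 124/15
Adding term by term: 3u^3 + 4u^2 - 2u

g(u) = 3u^3 + 4u^2 - 2u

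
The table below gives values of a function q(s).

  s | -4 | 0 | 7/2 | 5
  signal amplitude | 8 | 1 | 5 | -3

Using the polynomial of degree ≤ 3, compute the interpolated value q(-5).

7415/378

L_0(-5) = (-5)·(-17/2)·(-10)/[(-4)·(-15/2)·(-9)] = 85/54
L_1(-5) = (-1)·(-17/2)·(-10)/[(4)·(-7/2)·(-5)] = -17/14
L_2(-5) = (-1)·(-5)·(-10)/[(15/2)·(7/2)·(-3/2)] = 80/63
L_3(-5) = (-1)·(-5)·(-17/2)/[(9)·(5)·(3/2)] = -17/27
Sum: 8·(85/54) + 1·(-17/14) + 5·(80/63) + (-3)·(-17/27) = 7415/378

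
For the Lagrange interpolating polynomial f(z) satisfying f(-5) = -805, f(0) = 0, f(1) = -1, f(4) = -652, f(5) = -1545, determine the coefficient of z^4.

-2

Build the Lagrange basis polynomials:
L_0(z) = z(z - 1)(z - 4)(z - 5) / [2700] = (1/2700)z^4 - (1/270)z^3 + (29/2700)z^2 - (1/135)z
L_1(z) = (z + 5)(z - 1)(z - 4)(z - 5) / [-100] = -(1/100)z^4 + (1/20)z^3 + (21/100)z^2 - (5/4)z + 1
L_2(z) = (z + 5)z(z - 4)(z - 5) / [72] = (1/72)z^4 - (1/18)z^3 - (25/72)z^2 + (25/18)z
L_3(z) = (z + 5)z(z - 1)(z - 5) / [-108] = -(1/108)z^4 + (1/108)z^3 + (25/108)z^2 - (25/108)z
L_4(z) = (z + 5)z(z - 1)(z - 4) / [200] = (1/200)z^4 - (21/200)z^2 + (1/10)z
f(z) = (-805)·L_0 + 0·L_1 + (-1)·L_2 + (-652)·L_3 + (-1545)·L_4
Only the coefficient of z^4 is needed; take it from each L_i and combine:
(-805)·(1/2700) + 0·(-1/100) + (-1)·(1/72) + (-652)·(-1/108) + (-1545)·(1/200) = -2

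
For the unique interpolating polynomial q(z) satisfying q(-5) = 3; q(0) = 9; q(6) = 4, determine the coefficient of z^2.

L_0(z) = z(z - 6) / [55] = (1/55)z^2 - (6/55)z
L_1(z) = (z + 5)(z - 6) / [-30] = -(1/30)z^2 + (1/30)z + 1
L_2(z) = (z + 5)z / [66] = (1/66)z^2 + (5/66)z
q(z) = 3·L_0 + 9·L_1 + 4·L_2
Only the coefficient of z^2 is needed; take it from each L_i and combine:
3·(1/55) + 9·(-1/30) + 4·(1/66) = -61/330

-61/330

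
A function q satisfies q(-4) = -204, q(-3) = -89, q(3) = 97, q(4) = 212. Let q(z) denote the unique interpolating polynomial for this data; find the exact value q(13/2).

Evaluate each Lagrange basis at z = 13/2:
L_0(13/2) = (19/2)·(7/2)·(5/2)/[(-1)·(-7)·(-8)] = -95/64
L_1(13/2) = (21/2)·(7/2)·(5/2)/[(1)·(-6)·(-7)] = 35/16
L_2(13/2) = (21/2)·(19/2)·(5/2)/[(7)·(6)·(-1)] = -95/16
L_3(13/2) = (21/2)·(19/2)·(7/2)/[(8)·(7)·(1)] = 399/64
Sum: (-204)·(-95/64) + (-89)·(35/16) + 97·(-95/16) + 212·(399/64) = 6831/8

6831/8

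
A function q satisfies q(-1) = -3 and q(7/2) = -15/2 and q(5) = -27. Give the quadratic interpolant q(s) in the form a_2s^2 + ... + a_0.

Build the Lagrange basis polynomials:
L_0(s) = (s - 7/2)(s - 5) / [27] = (1/27)s^2 - (17/54)s + 35/54
L_1(s) = (s + 1)(s - 5) / [-27/4] = -(4/27)s^2 + (16/27)s + 20/27
L_2(s) = (s + 1)(s - 7/2) / [9] = (1/9)s^2 - (5/18)s - 7/18
q(s) = (-3)·L_0 + (-15/2)·L_1 + (-27)·L_2
  (-3)·L_0(s) = -(1/9)s^2 + (17/18)s - 35/18
  (-15/2)·L_1(s) = (10/9)s^2 - (40/9)s - 50/9
  (-27)·L_2(s) = -3s^2 + (15/2)s + 21/2
Adding term by term: -2s^2 + 4s + 3

q(s) = -2s^2 + 4s + 3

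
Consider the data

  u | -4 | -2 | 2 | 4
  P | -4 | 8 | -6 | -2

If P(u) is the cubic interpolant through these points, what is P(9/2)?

1031/384

Evaluate each Lagrange basis at u = 9/2:
L_0(9/2) = (13/2)·(5/2)·(1/2)/[(-2)·(-6)·(-8)] = -65/768
L_1(9/2) = (17/2)·(5/2)·(1/2)/[(2)·(-4)·(-6)] = 85/384
L_2(9/2) = (17/2)·(13/2)·(1/2)/[(6)·(4)·(-2)] = -221/384
L_3(9/2) = (17/2)·(13/2)·(5/2)/[(8)·(6)·(2)] = 1105/768
Sum: (-4)·(-65/768) + 8·(85/384) + (-6)·(-221/384) + (-2)·(1105/768) = 1031/384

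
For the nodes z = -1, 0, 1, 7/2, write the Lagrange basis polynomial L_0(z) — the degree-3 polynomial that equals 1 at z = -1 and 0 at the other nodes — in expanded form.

L_0(z) = z(z - 1)(z - 7/2) / [(-1)·(-2)·(-9/2)]
       = (z^3 - (9/2)z^2 + (7/2)z) / (-9)

L_0(z) = -(1/9)z^3 + (1/2)z^2 - (7/18)z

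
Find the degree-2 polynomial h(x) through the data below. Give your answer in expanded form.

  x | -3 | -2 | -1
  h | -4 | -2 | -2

Newton's divided differences:
h[-3,-2] = (-2 - (-4)) / (-2 - (-3)) = 2
h[-2,-1] = (-2 - (-2)) / (-1 - (-2)) = 0
h[-3,-2,-1] = (0 - 2) / (-1 - (-3)) = -1
h(x) = -4 + 2·(x + 3) + (-1)·(x + 3)(x + 2)
Expanding: h(x) = -x^2 - 3x - 4

h(x) = -x^2 - 3x - 4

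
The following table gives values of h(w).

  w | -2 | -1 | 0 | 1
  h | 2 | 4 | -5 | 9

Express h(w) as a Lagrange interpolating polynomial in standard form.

h(w) = (17/3)w^3 + (23/2)w^2 - (19/6)w - 5

Build the Lagrange basis polynomials:
L_0(w) = (w + 1)w(w - 1) / [-6] = -(1/6)w^3 + (1/6)w
L_1(w) = (w + 2)w(w - 1) / [2] = (1/2)w^3 + (1/2)w^2 - w
L_2(w) = (w + 2)(w + 1)(w - 1) / [-2] = -(1/2)w^3 - w^2 + (1/2)w + 1
L_3(w) = (w + 2)(w + 1)w / [6] = (1/6)w^3 + (1/2)w^2 + (1/3)w
h(w) = 2·L_0 + 4·L_1 + (-5)·L_2 + 9·L_3
  2·L_0(w) = -(1/3)w^3 + (1/3)w
  4·L_1(w) = 2w^3 + 2w^2 - 4w
  (-5)·L_2(w) = (5/2)w^3 + 5w^2 - (5/2)w - 5
  9·L_3(w) = (3/2)w^3 + (9/2)w^2 + 3w
Adding term by term: (17/3)w^3 + (23/2)w^2 - (19/6)w - 5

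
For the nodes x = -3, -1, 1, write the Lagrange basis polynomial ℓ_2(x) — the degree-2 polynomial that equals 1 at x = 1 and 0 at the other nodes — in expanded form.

ℓ_2(x) = (x + 3)(x + 1) / [(4)·(2)]
       = (x^2 + 4x + 3) / (8)

ℓ_2(x) = (1/8)x^2 + (1/2)x + 3/8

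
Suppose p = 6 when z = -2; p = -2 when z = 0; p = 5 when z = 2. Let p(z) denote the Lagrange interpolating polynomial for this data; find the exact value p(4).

L_0(4) = (4)·(2)/[(-2)·(-4)] = 1
L_1(4) = (6)·(2)/[(2)·(-2)] = -3
L_2(4) = (6)·(4)/[(4)·(2)] = 3
Sum: 6·(1) + (-2)·(-3) + 5·(3) = 27

27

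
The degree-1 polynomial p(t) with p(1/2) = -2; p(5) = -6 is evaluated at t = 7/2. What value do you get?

-14/3

Evaluate each Lagrange basis at t = 7/2:
L_0(7/2) = (-3/2)/[(-9/2)] = 1/3
L_1(7/2) = (3)/[(9/2)] = 2/3
Sum: (-2)·(1/3) + (-6)·(2/3) = -14/3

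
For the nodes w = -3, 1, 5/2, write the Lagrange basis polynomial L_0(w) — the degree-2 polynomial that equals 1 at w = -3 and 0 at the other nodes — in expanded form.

L_0(w) = (w - 1)(w - 5/2) / [(-4)·(-11/2)]
       = (w^2 - (7/2)w + 5/2) / (22)

L_0(w) = (1/22)w^2 - (7/44)w + 5/44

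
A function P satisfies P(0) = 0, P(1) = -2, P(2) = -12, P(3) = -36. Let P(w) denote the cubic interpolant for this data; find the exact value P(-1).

0

Using Newton's divided-difference form:
P[0,1] = (-2 - 0) / (1 - 0) = -2
P[1,2] = (-12 - (-2)) / (2 - 1) = -10
P[2,3] = (-36 - (-12)) / (3 - 2) = -24
P[0,1,2] = (-10 - (-2)) / (2 - 0) = -4
P[1,2,3] = (-24 - (-10)) / (3 - 1) = -7
P[0,1,2,3] = (-7 - (-4)) / (3 - 0) = -1
P(-1) = 0 + (-2)·(-1) + (-4)·(-1)·(-2) + (-1)·(-1)·(-2)·(-3) = 0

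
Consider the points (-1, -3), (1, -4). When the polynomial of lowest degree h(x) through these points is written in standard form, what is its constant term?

L_0(x) = (x - 1) / [-2] = -(1/2)x + 1/2
L_1(x) = (x + 1) / [2] = (1/2)x + 1/2
h(x) = (-3)·L_0 + (-4)·L_1
Only the constant term is needed; take it from each L_i and combine:
(-3)·(1/2) + (-4)·(1/2) = -7/2

-7/2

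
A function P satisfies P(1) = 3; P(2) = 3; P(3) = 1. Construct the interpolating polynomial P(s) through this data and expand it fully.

L_0(s) = (s - 2)(s - 3) / [2] = (1/2)s^2 - (5/2)s + 3
L_1(s) = (s - 1)(s - 3) / [-1] = -s^2 + 4s - 3
L_2(s) = (s - 1)(s - 2) / [2] = (1/2)s^2 - (3/2)s + 1
P(s) = 3·L_0 + 3·L_1 + 1·L_2
  3·L_0(s) = (3/2)s^2 - (15/2)s + 9
  3·L_1(s) = -3s^2 + 12s - 9
  1·L_2(s) = (1/2)s^2 - (3/2)s + 1
Adding term by term: -s^2 + 3s + 1

P(s) = -s^2 + 3s + 1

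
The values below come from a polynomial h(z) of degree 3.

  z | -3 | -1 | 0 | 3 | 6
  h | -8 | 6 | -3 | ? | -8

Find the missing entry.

The 4 known values determine h uniquely (degree ≤ 3).
Evaluate each Lagrange basis at z = 3:
L_0(3) = (4)·(3)·(-3)/[(-2)·(-3)·(-9)] = 2/3
L_1(3) = (6)·(3)·(-3)/[(2)·(-1)·(-7)] = -27/7
L_2(3) = (6)·(4)·(-3)/[(3)·(1)·(-6)] = 4
L_3(3) = (6)·(4)·(3)/[(9)·(7)·(6)] = 4/21
Sum: (-8)·(2/3) + 6·(-27/7) + (-3)·(4) + (-8)·(4/21) = -42

-42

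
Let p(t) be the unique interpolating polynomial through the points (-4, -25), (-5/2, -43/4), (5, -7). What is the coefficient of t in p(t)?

3

L_0(t) = (t + 5/2)(t - 5) / [27/2] = (2/27)t^2 - (5/27)t - 25/27
L_1(t) = (t + 4)(t - 5) / [-45/4] = -(4/45)t^2 + (4/45)t + 16/9
L_2(t) = (t + 4)(t + 5/2) / [135/2] = (2/135)t^2 + (13/135)t + 4/27
p(t) = (-25)·L_0 + (-43/4)·L_1 + (-7)·L_2
Only the coefficient of t is needed; take it from each L_i and combine:
(-25)·(-5/27) + (-43/4)·(4/45) + (-7)·(13/135) = 3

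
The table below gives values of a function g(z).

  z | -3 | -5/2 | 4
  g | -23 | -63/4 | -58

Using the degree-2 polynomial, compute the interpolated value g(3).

-35

Using Newton's divided-difference form:
g[-3,-5/2] = (-63/4 - (-23)) / (-5/2 - (-3)) = 29/2
g[-5/2,4] = (-58 - (-63/4)) / (4 - (-5/2)) = -13/2
g[-3,-5/2,4] = (-13/2 - 29/2) / (4 - (-3)) = -3
g(3) = -23 + (29/2)·(6) + (-3)·(6)·(11/2) = -35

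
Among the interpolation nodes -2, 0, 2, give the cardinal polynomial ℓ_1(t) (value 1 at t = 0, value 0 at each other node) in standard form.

ℓ_1(t) = (t + 2)(t - 2) / [(2)·(-2)]
       = (t^2 - 4) / (-4)

ℓ_1(t) = -(1/4)t^2 + 1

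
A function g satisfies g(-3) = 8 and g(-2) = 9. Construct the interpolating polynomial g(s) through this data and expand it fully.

g(s) = s + 11

Build the Lagrange basis polynomials:
L_0(s) = (s + 2) / [-1] = -s - 2
L_1(s) = (s + 3) / [1] = s + 3
g(s) = 8·L_0 + 9·L_1
  8·L_0(s) = -8s - 16
  9·L_1(s) = 9s + 27
Adding term by term: s + 11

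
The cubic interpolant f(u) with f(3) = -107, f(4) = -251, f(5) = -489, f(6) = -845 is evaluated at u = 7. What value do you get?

Evaluate each Lagrange basis at u = 7:
L_0(7) = (3)·(2)·(1)/[(-1)·(-2)·(-3)] = -1
L_1(7) = (4)·(2)·(1)/[(1)·(-1)·(-2)] = 4
L_2(7) = (4)·(3)·(1)/[(2)·(1)·(-1)] = -6
L_3(7) = (4)·(3)·(2)/[(3)·(2)·(1)] = 4
Sum: (-107)·(-1) + (-251)·(4) + (-489)·(-6) + (-845)·(4) = -1343

-1343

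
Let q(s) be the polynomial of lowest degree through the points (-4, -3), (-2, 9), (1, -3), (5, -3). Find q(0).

19/7

Evaluate each Lagrange basis at s = 0:
L_0(0) = (2)·(-1)·(-5)/[(-2)·(-5)·(-9)] = -1/9
L_1(0) = (4)·(-1)·(-5)/[(2)·(-3)·(-7)] = 10/21
L_2(0) = (4)·(2)·(-5)/[(5)·(3)·(-4)] = 2/3
L_3(0) = (4)·(2)·(-1)/[(9)·(7)·(4)] = -2/63
Sum: (-3)·(-1/9) + 9·(10/21) + (-3)·(2/3) + (-3)·(-2/63) = 19/7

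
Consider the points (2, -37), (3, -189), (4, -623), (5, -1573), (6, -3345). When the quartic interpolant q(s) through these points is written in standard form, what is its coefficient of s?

Build the Lagrange basis polynomials:
L_0(s) = (s - 3)(s - 4)(s - 5)(s - 6) / [24] = (1/24)s^4 - (3/4)s^3 + (119/24)s^2 - (57/4)s + 15
L_1(s) = (s - 2)(s - 4)(s - 5)(s - 6) / [-6] = -(1/6)s^4 + (17/6)s^3 - (52/3)s^2 + (134/3)s - 40
L_2(s) = (s - 2)(s - 3)(s - 5)(s - 6) / [4] = (1/4)s^4 - 4s^3 + (91/4)s^2 - 54s + 45
L_3(s) = (s - 2)(s - 3)(s - 4)(s - 6) / [-6] = -(1/6)s^4 + (5/2)s^3 - (40/3)s^2 + 30s - 24
L_4(s) = (s - 2)(s - 3)(s - 4)(s - 5) / [24] = (1/24)s^4 - (7/12)s^3 + (71/24)s^2 - (77/12)s + 5
q(s) = (-37)·L_0 + (-189)·L_1 + (-623)·L_2 + (-1573)·L_3 + (-3345)·L_4
Only the coefficient of s is needed; take it from each L_i and combine:
(-37)·(-57/4) + (-189)·(134/3) + (-623)·(-54) + (-1573)·(30) + (-3345)·(-77/12) = 1

1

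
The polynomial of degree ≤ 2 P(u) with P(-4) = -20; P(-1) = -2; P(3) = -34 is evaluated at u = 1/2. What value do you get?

-13/2

Evaluate each Lagrange basis at u = 1/2:
L_0(1/2) = (3/2)·(-5/2)/[(-3)·(-7)] = -5/28
L_1(1/2) = (9/2)·(-5/2)/[(3)·(-4)] = 15/16
L_2(1/2) = (9/2)·(3/2)/[(7)·(4)] = 27/112
Sum: (-20)·(-5/28) + (-2)·(15/16) + (-34)·(27/112) = -13/2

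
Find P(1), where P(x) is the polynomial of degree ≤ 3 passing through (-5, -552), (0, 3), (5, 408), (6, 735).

0

Using Newton's divided-difference form:
P[-5,0] = (3 - (-552)) / (0 - (-5)) = 111
P[0,5] = (408 - 3) / (5 - 0) = 81
P[5,6] = (735 - 408) / (6 - 5) = 327
P[-5,0,5] = (81 - 111) / (5 - (-5)) = -3
P[0,5,6] = (327 - 81) / (6 - 0) = 41
P[-5,0,5,6] = (41 - (-3)) / (6 - (-5)) = 4
P(1) = -552 + 111·(6) + (-3)·(6)·(1) + 4·(6)·(1)·(-4) = 0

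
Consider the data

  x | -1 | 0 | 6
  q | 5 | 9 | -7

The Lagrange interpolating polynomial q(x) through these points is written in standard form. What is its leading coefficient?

-20/21

The leading coefficient equals the top divided difference q[-1,0,6].
q[-1,0] = (9 - 5) / (0 - (-1)) = 4
q[0,6] = (-7 - 9) / (6 - 0) = -8/3
q[-1,0,6] = (-8/3 - 4) / (6 - (-1)) = -20/21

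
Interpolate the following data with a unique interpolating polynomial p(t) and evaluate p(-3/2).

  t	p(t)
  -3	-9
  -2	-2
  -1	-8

-27/8

L_0(-3/2) = (1/2)·(-1/2)/[(-1)·(-2)] = -1/8
L_1(-3/2) = (3/2)·(-1/2)/[(1)·(-1)] = 3/4
L_2(-3/2) = (3/2)·(1/2)/[(2)·(1)] = 3/8
Sum: (-9)·(-1/8) + (-2)·(3/4) + (-8)·(3/8) = -27/8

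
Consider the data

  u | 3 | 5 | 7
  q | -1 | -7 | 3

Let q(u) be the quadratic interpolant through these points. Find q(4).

Evaluate each Lagrange basis at u = 4:
L_0(4) = (-1)·(-3)/[(-2)·(-4)] = 3/8
L_1(4) = (1)·(-3)/[(2)·(-2)] = 3/4
L_2(4) = (1)·(-1)/[(4)·(2)] = -1/8
Sum: (-1)·(3/8) + (-7)·(3/4) + 3·(-1/8) = -6

-6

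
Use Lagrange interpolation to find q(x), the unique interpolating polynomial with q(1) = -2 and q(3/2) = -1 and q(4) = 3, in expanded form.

q(x) = -(2/15)x^2 + (7/3)x - 21/5

Build the Lagrange basis polynomials:
L_0(x) = (x - 3/2)(x - 4) / [3/2] = (2/3)x^2 - (11/3)x + 4
L_1(x) = (x - 1)(x - 4) / [-5/4] = -(4/5)x^2 + 4x - 16/5
L_2(x) = (x - 1)(x - 3/2) / [15/2] = (2/15)x^2 - (1/3)x + 1/5
q(x) = (-2)·L_0 + (-1)·L_1 + 3·L_2
  (-2)·L_0(x) = -(4/3)x^2 + (22/3)x - 8
  (-1)·L_1(x) = (4/5)x^2 - 4x + 16/5
  3·L_2(x) = (2/5)x^2 - x + 3/5
Adding term by term: -(2/15)x^2 + (7/3)x - 21/5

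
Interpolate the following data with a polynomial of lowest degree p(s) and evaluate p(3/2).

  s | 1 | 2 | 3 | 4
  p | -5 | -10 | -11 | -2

-61/8

Using Newton's divided-difference form:
p[1,2] = (-10 - (-5)) / (2 - 1) = -5
p[2,3] = (-11 - (-10)) / (3 - 2) = -1
p[3,4] = (-2 - (-11)) / (4 - 3) = 9
p[1,2,3] = (-1 - (-5)) / (3 - 1) = 2
p[2,3,4] = (9 - (-1)) / (4 - 2) = 5
p[1,2,3,4] = (5 - 2) / (4 - 1) = 1
p(3/2) = -5 + (-5)·(1/2) + 2·(1/2)·(-1/2) + 1·(1/2)·(-1/2)·(-3/2) = -61/8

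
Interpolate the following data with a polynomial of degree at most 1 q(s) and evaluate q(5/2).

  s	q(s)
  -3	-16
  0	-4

L_0(5/2) = (5/2)/[(-3)] = -5/6
L_1(5/2) = (11/2)/[(3)] = 11/6
Sum: (-16)·(-5/6) + (-4)·(11/6) = 6

6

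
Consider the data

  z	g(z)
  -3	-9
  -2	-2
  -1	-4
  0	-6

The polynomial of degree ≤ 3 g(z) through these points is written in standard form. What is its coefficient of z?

Build the Lagrange basis polynomials:
L_0(z) = (z + 2)(z + 1)z / [-6] = -(1/6)z^3 - (1/2)z^2 - (1/3)z
L_1(z) = (z + 3)(z + 1)z / [2] = (1/2)z^3 + 2z^2 + (3/2)z
L_2(z) = (z + 3)(z + 2)z / [-2] = -(1/2)z^3 - (5/2)z^2 - 3z
L_3(z) = (z + 3)(z + 2)(z + 1) / [6] = (1/6)z^3 + z^2 + (11/6)z + 1
g(z) = (-9)·L_0 + (-2)·L_1 + (-4)·L_2 + (-6)·L_3
Only the coefficient of z is needed; take it from each L_i and combine:
(-9)·(-1/3) + (-2)·(3/2) + (-4)·(-3) + (-6)·(11/6) = 1

1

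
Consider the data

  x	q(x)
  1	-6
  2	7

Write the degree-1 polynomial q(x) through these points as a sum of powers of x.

L_0(x) = (x - 2) / [-1] = -x + 2
L_1(x) = (x - 1) / [1] = x - 1
q(x) = (-6)·L_0 + 7·L_1
  (-6)·L_0(x) = 6x - 12
  7·L_1(x) = 7x - 7
Adding term by term: 13x - 19

q(x) = 13x - 19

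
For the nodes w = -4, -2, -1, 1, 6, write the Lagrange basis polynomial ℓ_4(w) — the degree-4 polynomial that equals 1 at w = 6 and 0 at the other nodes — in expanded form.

ℓ_4(w) = (1/2800)w^4 + (3/1400)w^3 + (1/400)w^2 - (3/1400)w - 1/350

ℓ_4(w) = (w + 4)(w + 2)(w + 1)(w - 1) / [(10)·(8)·(7)·(5)]
       = (w^4 + 6w^3 + 7w^2 - 6w - 8) / (2800)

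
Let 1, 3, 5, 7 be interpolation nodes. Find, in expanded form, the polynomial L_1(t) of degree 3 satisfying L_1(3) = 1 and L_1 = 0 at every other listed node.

L_1(t) = (1/16)t^3 - (13/16)t^2 + (47/16)t - 35/16

L_1(t) = (t - 1)(t - 5)(t - 7) / [(2)·(-2)·(-4)]
       = (t^3 - 13t^2 + 47t - 35) / (16)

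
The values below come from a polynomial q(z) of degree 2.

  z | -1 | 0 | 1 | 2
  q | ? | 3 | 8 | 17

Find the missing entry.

2

The 3 known values determine q uniquely (degree ≤ 2).
Evaluate each Lagrange basis at z = -1:
L_0(-1) = (-2)·(-3)/[(-1)·(-2)] = 3
L_1(-1) = (-1)·(-3)/[(1)·(-1)] = -3
L_2(-1) = (-1)·(-2)/[(2)·(1)] = 1
Sum: 3·(3) + 8·(-3) + 17·(1) = 2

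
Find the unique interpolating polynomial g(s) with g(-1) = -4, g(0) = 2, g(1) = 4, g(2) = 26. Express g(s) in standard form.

g(s) = 4s^3 - 2s^2 + 2

L_0(s) = s(s - 1)(s - 2) / [-6] = -(1/6)s^3 + (1/2)s^2 - (1/3)s
L_1(s) = (s + 1)(s - 1)(s - 2) / [2] = (1/2)s^3 - s^2 - (1/2)s + 1
L_2(s) = (s + 1)s(s - 2) / [-2] = -(1/2)s^3 + (1/2)s^2 + s
L_3(s) = (s + 1)s(s - 1) / [6] = (1/6)s^3 - (1/6)s
g(s) = (-4)·L_0 + 2·L_1 + 4·L_2 + 26·L_3
  (-4)·L_0(s) = (2/3)s^3 - 2s^2 + (4/3)s
  2·L_1(s) = s^3 - 2s^2 - s + 2
  4·L_2(s) = -2s^3 + 2s^2 + 4s
  26·L_3(s) = (13/3)s^3 - (13/3)s
Adding term by term: 4s^3 - 2s^2 + 2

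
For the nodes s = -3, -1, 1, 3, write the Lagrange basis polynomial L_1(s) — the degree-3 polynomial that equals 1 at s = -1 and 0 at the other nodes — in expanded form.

L_1(s) = (s + 3)(s - 1)(s - 3) / [(2)·(-2)·(-4)]
       = (s^3 - s^2 - 9s + 9) / (16)

L_1(s) = (1/16)s^3 - (1/16)s^2 - (9/16)s + 9/16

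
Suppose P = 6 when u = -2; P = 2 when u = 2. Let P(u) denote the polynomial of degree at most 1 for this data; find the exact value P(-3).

L_0(-3) = (-5)/[(-4)] = 5/4
L_1(-3) = (-1)/[(4)] = -1/4
Sum: 6·(5/4) + 2·(-1/4) = 7

7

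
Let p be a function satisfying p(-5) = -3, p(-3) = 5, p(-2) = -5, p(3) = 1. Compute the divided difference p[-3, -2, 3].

28/15

p[-3,-2] = (-5 - 5) / (-2 - (-3)) = -10
p[-2,3] = (1 - (-5)) / (3 - (-2)) = 6/5
p[-3,-2,3] = (6/5 - (-10)) / (3 - (-3)) = 28/15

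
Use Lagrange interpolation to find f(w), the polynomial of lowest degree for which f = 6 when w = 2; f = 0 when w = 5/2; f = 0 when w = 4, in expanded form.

f(w) = 6w^2 - 39w + 60

Build the Lagrange basis polynomials:
L_0(w) = (w - 5/2)(w - 4) / [1] = w^2 - (13/2)w + 10
L_1(w) = (w - 2)(w - 4) / [-3/4] = -(4/3)w^2 + 8w - 32/3
L_2(w) = (w - 2)(w - 5/2) / [3] = (1/3)w^2 - (3/2)w + 5/3
f(w) = 6·L_0 + 0·L_1 + 0·L_2
  6·L_0(w) = 6w^2 - 39w + 60
  0·L_1(w) = 0
  0·L_2(w) = 0
Adding term by term: 6w^2 - 39w + 60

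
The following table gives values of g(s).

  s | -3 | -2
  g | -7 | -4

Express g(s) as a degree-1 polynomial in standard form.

g(s) = 3s + 2

L_0(s) = (s + 2) / [-1] = -s - 2
L_1(s) = (s + 3) / [1] = s + 3
g(s) = (-7)·L_0 + (-4)·L_1
  (-7)·L_0(s) = 7s + 14
  (-4)·L_1(s) = -4s - 12
Adding term by term: 3s + 2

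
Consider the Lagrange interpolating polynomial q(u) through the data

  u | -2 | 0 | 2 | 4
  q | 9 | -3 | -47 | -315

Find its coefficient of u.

Build the Lagrange basis polynomials:
L_0(u) = u(u - 2)(u - 4) / [-48] = -(1/48)u^3 + (1/8)u^2 - (1/6)u
L_1(u) = (u + 2)(u - 2)(u - 4) / [16] = (1/16)u^3 - (1/4)u^2 - (1/4)u + 1
L_2(u) = (u + 2)u(u - 4) / [-16] = -(1/16)u^3 + (1/8)u^2 + (1/2)u
L_3(u) = (u + 2)u(u - 2) / [48] = (1/48)u^3 - (1/12)u
q(u) = 9·L_0 + (-3)·L_1 + (-47)·L_2 + (-315)·L_3
Only the coefficient of u is needed; take it from each L_i and combine:
9·(-1/6) + (-3)·(-1/4) + (-47)·(1/2) + (-315)·(-1/12) = 2

2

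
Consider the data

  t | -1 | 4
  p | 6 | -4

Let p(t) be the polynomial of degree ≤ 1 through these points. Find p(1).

Evaluate each Lagrange basis at t = 1:
L_0(1) = (-3)/[(-5)] = 3/5
L_1(1) = (2)/[(5)] = 2/5
Sum: 6·(3/5) + (-4)·(2/5) = 2

2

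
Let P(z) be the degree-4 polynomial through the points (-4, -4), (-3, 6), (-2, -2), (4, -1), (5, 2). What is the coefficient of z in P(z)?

-1313/168

L_0(z) = (z + 3)(z + 2)(z - 4)(z - 5) / [144] = (1/144)z^4 - (1/36)z^3 - (19/144)z^2 + (23/72)z + 5/6
L_1(z) = (z + 4)(z + 2)(z - 4)(z - 5) / [-56] = -(1/56)z^4 + (3/56)z^3 + (13/28)z^2 - (6/7)z - 20/7
L_2(z) = (z + 4)(z + 3)(z - 4)(z - 5) / [84] = (1/84)z^4 - (1/42)z^3 - (31/84)z^2 + (8/21)z + 20/7
L_3(z) = (z + 4)(z + 3)(z + 2)(z - 5) / [-336] = -(1/336)z^4 - (1/84)z^3 + (19/336)z^2 + (53/168)z + 5/14
L_4(z) = (z + 4)(z + 3)(z + 2)(z - 4) / [504] = (1/504)z^4 + (5/504)z^3 - (5/252)z^2 - (10/63)z - 4/21
P(z) = (-4)·L_0 + 6·L_1 + (-2)·L_2 + (-1)·L_3 + 2·L_4
Only the coefficient of z is needed; take it from each L_i and combine:
(-4)·(23/72) + 6·(-6/7) + (-2)·(8/21) + (-1)·(53/168) + 2·(-10/63) = -1313/168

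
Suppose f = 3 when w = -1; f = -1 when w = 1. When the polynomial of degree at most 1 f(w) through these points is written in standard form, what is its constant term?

L_0(w) = (w - 1) / [-2] = -(1/2)w + 1/2
L_1(w) = (w + 1) / [2] = (1/2)w + 1/2
f(w) = 3·L_0 + (-1)·L_1
Only the constant term is needed; take it from each L_i and combine:
3·(1/2) + (-1)·(1/2) = 1

1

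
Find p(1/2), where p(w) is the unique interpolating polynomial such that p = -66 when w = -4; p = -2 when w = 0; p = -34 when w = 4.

Evaluate each Lagrange basis at w = 1/2:
L_0(1/2) = (1/2)·(-7/2)/[(-4)·(-8)] = -7/128
L_1(1/2) = (9/2)·(-7/2)/[(4)·(-4)] = 63/64
L_2(1/2) = (9/2)·(1/2)/[(8)·(4)] = 9/128
Sum: (-66)·(-7/128) + (-2)·(63/64) + (-34)·(9/128) = -3/4

-3/4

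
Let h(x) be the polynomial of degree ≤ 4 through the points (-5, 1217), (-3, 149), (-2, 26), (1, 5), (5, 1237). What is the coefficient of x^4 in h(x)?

Build the Lagrange basis polynomials:
L_0(x) = (x + 3)(x + 2)(x - 1)(x - 5) / [360] = (1/360)x^4 - (1/360)x^3 - (19/360)x^2 - (11/360)x + 1/12
L_1(x) = (x + 5)(x + 2)(x - 1)(x - 5) / [-64] = -(1/64)x^4 - (1/64)x^3 + (27/64)x^2 + (25/64)x - 25/32
L_2(x) = (x + 5)(x + 3)(x - 1)(x - 5) / [63] = (1/63)x^4 + (2/63)x^3 - (4/9)x^2 - (50/63)x + 25/21
L_3(x) = (x + 5)(x + 3)(x + 2)(x - 5) / [-288] = -(1/288)x^4 - (5/288)x^3 + (19/288)x^2 + (125/288)x + 25/48
L_4(x) = (x + 5)(x + 3)(x + 2)(x - 1) / [2240] = (1/2240)x^4 + (9/2240)x^3 + (3/320)x^2 - (1/2240)x - 3/224
h(x) = 1217·L_0 + 149·L_1 + 26·L_2 + 5·L_3 + 1237·L_4
Only the coefficient of x^4 is needed; take it from each L_i and combine:
1217·(1/360) + 149·(-1/64) + 26·(1/63) + 5·(-1/288) + 1237·(1/2240) = 2

2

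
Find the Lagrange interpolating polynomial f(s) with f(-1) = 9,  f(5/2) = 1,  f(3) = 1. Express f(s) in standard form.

Build the Lagrange basis polynomials:
L_0(s) = (s - 5/2)(s - 3) / [14] = (1/14)s^2 - (11/28)s + 15/28
L_1(s) = (s + 1)(s - 3) / [-7/4] = -(4/7)s^2 + (8/7)s + 12/7
L_2(s) = (s + 1)(s - 5/2) / [2] = (1/2)s^2 - (3/4)s - 5/4
f(s) = 9·L_0 + 1·L_1 + 1·L_2
  9·L_0(s) = (9/14)s^2 - (99/28)s + 135/28
  1·L_1(s) = -(4/7)s^2 + (8/7)s + 12/7
  1·L_2(s) = (1/2)s^2 - (3/4)s - 5/4
Adding term by term: (4/7)s^2 - (22/7)s + 37/7

f(s) = (4/7)s^2 - (22/7)s + 37/7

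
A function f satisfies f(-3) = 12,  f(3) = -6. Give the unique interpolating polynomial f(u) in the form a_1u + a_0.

Build the Lagrange basis polynomials:
L_0(u) = (u - 3) / [-6] = -(1/6)u + 1/2
L_1(u) = (u + 3) / [6] = (1/6)u + 1/2
f(u) = 12·L_0 + (-6)·L_1
  12·L_0(u) = -2u + 6
  (-6)·L_1(u) = -u - 3
Adding term by term: -3u + 3

f(u) = -3u + 3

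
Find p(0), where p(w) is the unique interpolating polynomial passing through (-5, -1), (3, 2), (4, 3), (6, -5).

L_0(0) = (-3)·(-4)·(-6)/[(-8)·(-9)·(-11)] = 1/11
L_1(0) = (5)·(-4)·(-6)/[(8)·(-1)·(-3)] = 5
L_2(0) = (5)·(-3)·(-6)/[(9)·(1)·(-2)] = -5
L_3(0) = (5)·(-3)·(-4)/[(11)·(3)·(2)] = 10/11
Sum: (-1)·(1/11) + 2·(5) + 3·(-5) + (-5)·(10/11) = -106/11

-106/11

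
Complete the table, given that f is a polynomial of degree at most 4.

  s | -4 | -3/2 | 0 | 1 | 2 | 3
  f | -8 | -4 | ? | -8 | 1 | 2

The 5 known values determine f uniquely (degree ≤ 4).
L_0(0) = (3/2)·(-1)·(-2)·(-3)/[(-5/2)·(-5)·(-6)·(-7)] = -3/175
L_1(0) = (4)·(-1)·(-2)·(-3)/[(5/2)·(-5/2)·(-7/2)·(-9/2)] = 128/525
L_2(0) = (4)·(3/2)·(-2)·(-3)/[(5)·(5/2)·(-1)·(-2)] = 36/25
L_3(0) = (4)·(3/2)·(-1)·(-3)/[(6)·(7/2)·(1)·(-1)] = -6/7
L_4(0) = (4)·(3/2)·(-1)·(-2)/[(7)·(9/2)·(2)·(1)] = 4/21
Sum: (-8)·(-3/175) + (-4)·(128/525) + (-8)·(36/25) + 1·(-6/7) + 2·(4/21) = -2246/175

-2246/175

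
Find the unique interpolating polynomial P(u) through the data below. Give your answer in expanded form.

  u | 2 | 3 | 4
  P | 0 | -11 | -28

P(u) = -3u^2 + 4u + 4

Build the Lagrange basis polynomials:
L_0(u) = (u - 3)(u - 4) / [2] = (1/2)u^2 - (7/2)u + 6
L_1(u) = (u - 2)(u - 4) / [-1] = -u^2 + 6u - 8
L_2(u) = (u - 2)(u - 3) / [2] = (1/2)u^2 - (5/2)u + 3
P(u) = 0·L_0 + (-11)·L_1 + (-28)·L_2
  0·L_0(u) = 0
  (-11)·L_1(u) = 11u^2 - 66u + 88
  (-28)·L_2(u) = -14u^2 + 70u - 84
Adding term by term: -3u^2 + 4u + 4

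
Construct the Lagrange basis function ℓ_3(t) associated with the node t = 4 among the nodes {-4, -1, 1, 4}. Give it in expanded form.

ℓ_3(t) = (t + 4)(t + 1)(t - 1) / [(8)·(5)·(3)]
       = (t^3 + 4t^2 - t - 4) / (120)

ℓ_3(t) = (1/120)t^3 + (1/30)t^2 - (1/120)t - 1/30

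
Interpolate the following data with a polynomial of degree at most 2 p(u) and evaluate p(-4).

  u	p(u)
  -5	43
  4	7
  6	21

31

Using Newton's divided-difference form:
p[-5,4] = (7 - 43) / (4 - (-5)) = -4
p[4,6] = (21 - 7) / (6 - 4) = 7
p[-5,4,6] = (7 - (-4)) / (6 - (-5)) = 1
p(-4) = 43 + (-4)·(1) + 1·(1)·(-8) = 31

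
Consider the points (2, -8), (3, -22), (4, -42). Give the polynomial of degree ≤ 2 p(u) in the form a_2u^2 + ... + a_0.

p(u) = -3u^2 + u + 2

Build the Lagrange basis polynomials:
L_0(u) = (u - 3)(u - 4) / [2] = (1/2)u^2 - (7/2)u + 6
L_1(u) = (u - 2)(u - 4) / [-1] = -u^2 + 6u - 8
L_2(u) = (u - 2)(u - 3) / [2] = (1/2)u^2 - (5/2)u + 3
p(u) = (-8)·L_0 + (-22)·L_1 + (-42)·L_2
  (-8)·L_0(u) = -4u^2 + 28u - 48
  (-22)·L_1(u) = 22u^2 - 132u + 176
  (-42)·L_2(u) = -21u^2 + 105u - 126
Adding term by term: -3u^2 + u + 2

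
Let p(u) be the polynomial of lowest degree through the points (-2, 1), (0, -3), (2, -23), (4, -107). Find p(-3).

12

Using Newton's divided-difference form:
p[-2,0] = (-3 - 1) / (0 - (-2)) = -2
p[0,2] = (-23 - (-3)) / (2 - 0) = -10
p[2,4] = (-107 - (-23)) / (4 - 2) = -42
p[-2,0,2] = (-10 - (-2)) / (2 - (-2)) = -2
p[0,2,4] = (-42 - (-10)) / (4 - 0) = -8
p[-2,0,2,4] = (-8 - (-2)) / (4 - (-2)) = -1
p(-3) = 1 + (-2)·(-1) + (-2)·(-1)·(-3) + (-1)·(-1)·(-3)·(-5) = 12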